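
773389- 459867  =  313522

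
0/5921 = 0 = 0.00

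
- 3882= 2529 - 6411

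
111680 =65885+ 45795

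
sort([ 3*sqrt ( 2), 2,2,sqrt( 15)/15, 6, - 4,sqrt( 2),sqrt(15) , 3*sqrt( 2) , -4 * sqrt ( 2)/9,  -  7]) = [ -7, - 4,-4 * sqrt( 2 )/9, sqrt( 15) /15,sqrt ( 2), 2,2,sqrt ( 15),3*sqrt( 2 ),3*sqrt ( 2),6] 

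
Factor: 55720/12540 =2^1 * 3^ (-1) * 7^1*11^(-1) * 19^( - 1)  *199^1=2786/627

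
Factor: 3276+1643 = 4919^1 = 4919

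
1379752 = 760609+619143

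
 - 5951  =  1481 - 7432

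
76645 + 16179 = 92824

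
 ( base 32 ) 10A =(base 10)1034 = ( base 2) 10000001010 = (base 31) 12b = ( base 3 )1102022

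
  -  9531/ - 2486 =9531/2486 = 3.83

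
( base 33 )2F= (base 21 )3i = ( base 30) 2l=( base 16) 51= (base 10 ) 81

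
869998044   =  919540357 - 49542313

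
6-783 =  - 777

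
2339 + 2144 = 4483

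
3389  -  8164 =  - 4775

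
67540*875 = 59097500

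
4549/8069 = 4549/8069 = 0.56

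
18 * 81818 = 1472724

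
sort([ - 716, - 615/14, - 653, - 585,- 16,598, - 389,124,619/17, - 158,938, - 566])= [  -  716, - 653, - 585, - 566,-389 , - 158 , - 615/14, - 16, 619/17,124,598,938 ] 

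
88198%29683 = 28832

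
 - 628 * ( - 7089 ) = 4451892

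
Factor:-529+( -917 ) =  - 1446 = -  2^1 * 3^1*241^1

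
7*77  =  539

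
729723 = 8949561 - 8219838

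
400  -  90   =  310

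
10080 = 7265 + 2815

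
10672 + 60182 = 70854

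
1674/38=44 + 1/19 =44.05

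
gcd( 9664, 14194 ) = 302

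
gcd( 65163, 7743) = 87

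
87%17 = 2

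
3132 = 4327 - 1195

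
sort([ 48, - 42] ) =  [ - 42 , 48 ] 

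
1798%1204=594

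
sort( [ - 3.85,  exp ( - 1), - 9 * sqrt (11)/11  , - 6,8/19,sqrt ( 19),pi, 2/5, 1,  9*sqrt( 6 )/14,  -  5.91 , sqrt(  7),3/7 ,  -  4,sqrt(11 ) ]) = [ - 6, - 5.91, -4,-3.85,  -  9*sqrt( 11 ) /11, exp(  -  1) , 2/5, 8/19, 3/7,  1, 9*sqrt( 6)/14, sqrt(7), pi, sqrt( 11),sqrt(19 )]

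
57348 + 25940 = 83288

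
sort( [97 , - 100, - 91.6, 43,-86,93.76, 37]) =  [ - 100 , - 91.6 ,-86,  37, 43, 93.76 , 97] 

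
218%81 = 56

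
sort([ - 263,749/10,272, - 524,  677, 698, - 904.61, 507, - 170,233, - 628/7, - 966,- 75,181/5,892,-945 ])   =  [ - 966, - 945, - 904.61,-524,-263, - 170, - 628/7, -75,181/5, 749/10,233 , 272,507 , 677 , 698 , 892 ]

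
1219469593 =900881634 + 318587959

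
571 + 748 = 1319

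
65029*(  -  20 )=  -  1300580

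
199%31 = 13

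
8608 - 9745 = -1137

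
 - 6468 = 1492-7960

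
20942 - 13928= 7014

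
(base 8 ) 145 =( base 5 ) 401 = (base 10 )101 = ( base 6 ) 245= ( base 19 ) 56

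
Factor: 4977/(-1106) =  - 2^( - 1 )*3^2 = - 9/2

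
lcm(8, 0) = 0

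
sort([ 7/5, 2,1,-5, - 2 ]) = [-5,- 2,1 , 7/5,2]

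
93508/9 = 10389 + 7/9  =  10389.78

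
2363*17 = 40171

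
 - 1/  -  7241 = 1/7241=0.00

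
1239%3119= 1239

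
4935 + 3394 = 8329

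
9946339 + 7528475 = 17474814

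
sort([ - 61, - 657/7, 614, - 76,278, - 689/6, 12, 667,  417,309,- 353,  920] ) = [ - 353 , - 689/6, - 657/7, - 76,-61,12, 278,309, 417,  614,667, 920] 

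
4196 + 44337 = 48533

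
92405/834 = 92405/834  =  110.80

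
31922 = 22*1451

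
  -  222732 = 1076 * ( - 207 )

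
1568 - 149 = 1419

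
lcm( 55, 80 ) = 880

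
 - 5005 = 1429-6434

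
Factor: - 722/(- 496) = 2^( - 3 )*19^2* 31^( - 1) = 361/248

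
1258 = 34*37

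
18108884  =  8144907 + 9963977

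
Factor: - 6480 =-2^4*3^4 * 5^1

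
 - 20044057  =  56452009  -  76496066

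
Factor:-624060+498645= -3^3*5^1*929^1 = -  125415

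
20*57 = 1140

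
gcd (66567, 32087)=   1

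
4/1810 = 2/905 = 0.00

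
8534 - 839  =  7695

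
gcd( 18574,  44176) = 502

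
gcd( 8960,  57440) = 160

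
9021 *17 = 153357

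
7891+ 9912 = 17803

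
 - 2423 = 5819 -8242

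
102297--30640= 132937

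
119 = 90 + 29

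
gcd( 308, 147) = 7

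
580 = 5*116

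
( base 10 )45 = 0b101101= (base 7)63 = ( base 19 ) 27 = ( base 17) 2B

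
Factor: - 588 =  - 2^2 *3^1*7^2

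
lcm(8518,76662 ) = 76662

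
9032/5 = 1806+2/5 = 1806.40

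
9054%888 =174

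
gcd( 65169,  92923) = 1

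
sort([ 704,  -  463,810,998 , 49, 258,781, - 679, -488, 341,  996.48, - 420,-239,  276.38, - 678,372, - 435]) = [ -679, - 678, - 488,  -  463, - 435, - 420 ,-239,49,258,276.38, 341,372 , 704,  781, 810,996.48,998 ] 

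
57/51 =1 + 2/17= 1.12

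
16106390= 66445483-50339093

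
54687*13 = 710931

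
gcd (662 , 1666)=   2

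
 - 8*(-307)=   2456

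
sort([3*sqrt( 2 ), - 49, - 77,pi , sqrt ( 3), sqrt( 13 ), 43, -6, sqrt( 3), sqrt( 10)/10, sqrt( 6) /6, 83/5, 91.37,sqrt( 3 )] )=[-77, - 49, - 6 , sqrt( 10)/10,sqrt (6 )/6, sqrt( 3 ), sqrt(  3 ),  sqrt(3), pi, sqrt( 13),3*sqrt( 2), 83/5,  43, 91.37]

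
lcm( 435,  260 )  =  22620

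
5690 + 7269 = 12959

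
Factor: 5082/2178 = 7/3 = 3^(-1 )*7^1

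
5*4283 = 21415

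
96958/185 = 96958/185 = 524.10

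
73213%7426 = 6379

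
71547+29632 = 101179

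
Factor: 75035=5^1 * 43^1 *349^1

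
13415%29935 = 13415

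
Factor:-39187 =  - 149^1 * 263^1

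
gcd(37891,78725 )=1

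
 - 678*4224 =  - 2863872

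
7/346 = 7/346 = 0.02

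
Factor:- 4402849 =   -  11^1*73^1*5483^1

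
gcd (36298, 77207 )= 1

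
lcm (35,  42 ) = 210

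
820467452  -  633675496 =186791956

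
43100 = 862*50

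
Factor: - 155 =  - 5^1 *31^1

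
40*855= 34200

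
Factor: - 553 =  - 7^1*79^1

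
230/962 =115/481 = 0.24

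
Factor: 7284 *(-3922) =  - 2^3 * 3^1 * 37^1*53^1*607^1 = - 28567848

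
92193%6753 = 4404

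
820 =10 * 82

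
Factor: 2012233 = 19^1*105907^1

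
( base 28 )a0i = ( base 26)bg6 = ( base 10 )7858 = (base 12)466A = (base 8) 17262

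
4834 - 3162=1672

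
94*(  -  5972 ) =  - 561368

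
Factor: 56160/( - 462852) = -2^3*3^1* 5^1*23^( - 1 )* 43^(-1)  =  - 120/989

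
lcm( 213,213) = 213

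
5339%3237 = 2102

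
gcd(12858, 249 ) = 3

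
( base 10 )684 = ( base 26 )108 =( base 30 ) MO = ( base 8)1254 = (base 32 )lc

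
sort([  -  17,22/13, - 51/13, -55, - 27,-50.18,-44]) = [ -55, - 50.18, - 44, - 27 , - 17, - 51/13 , 22/13 ] 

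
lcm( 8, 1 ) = 8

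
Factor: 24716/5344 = 2^ (-3)*37^1 =37/8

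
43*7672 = 329896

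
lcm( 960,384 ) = 1920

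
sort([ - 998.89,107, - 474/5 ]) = [ - 998.89, - 474/5,107]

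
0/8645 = 0 = 0.00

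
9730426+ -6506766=3223660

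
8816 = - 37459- - 46275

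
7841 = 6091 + 1750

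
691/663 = 691/663 = 1.04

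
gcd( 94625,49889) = 1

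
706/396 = 1+155/198 = 1.78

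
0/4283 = 0  =  0.00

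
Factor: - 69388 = -2^2* 11^1*19^1 * 83^1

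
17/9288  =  17/9288= 0.00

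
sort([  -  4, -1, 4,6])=[ - 4, - 1 , 4  ,  6]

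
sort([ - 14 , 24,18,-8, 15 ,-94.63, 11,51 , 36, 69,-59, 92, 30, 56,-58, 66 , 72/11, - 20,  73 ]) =[-94.63, - 59, - 58 , - 20, - 14 ,- 8, 72/11, 11,15, 18,24,30, 36,51, 56, 66, 69,73, 92] 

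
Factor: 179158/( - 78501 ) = - 2^1 * 3^ ( - 1)*7^1*67^1 *137^( - 1 ) = - 938/411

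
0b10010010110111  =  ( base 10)9399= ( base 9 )13803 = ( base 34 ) 84F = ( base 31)9o6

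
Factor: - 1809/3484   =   - 2^( - 2)*3^3*13^( - 1 ) = - 27/52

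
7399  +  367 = 7766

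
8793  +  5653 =14446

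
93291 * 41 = 3824931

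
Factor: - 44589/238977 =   -  3^( - 2)*53^(-1 )*89^1 = - 89/477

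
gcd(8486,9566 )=2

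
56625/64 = 56625/64 = 884.77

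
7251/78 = 92+ 25/26= 92.96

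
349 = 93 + 256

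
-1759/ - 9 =195 + 4/9 = 195.44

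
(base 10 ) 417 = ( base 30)dr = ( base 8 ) 641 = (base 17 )179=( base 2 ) 110100001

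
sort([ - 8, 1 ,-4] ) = [- 8,  -  4,1]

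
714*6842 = 4885188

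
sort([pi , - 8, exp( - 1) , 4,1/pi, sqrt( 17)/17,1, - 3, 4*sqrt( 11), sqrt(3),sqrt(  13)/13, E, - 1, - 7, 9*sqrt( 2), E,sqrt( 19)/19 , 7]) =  [-8, - 7, - 3, - 1,sqrt(19) /19  ,  sqrt( 17)/17, sqrt(13)/13,1/pi, exp( - 1),1,sqrt( 3 ), E,E,pi, 4,  7 , 9 * sqrt(2),4* sqrt(11) ] 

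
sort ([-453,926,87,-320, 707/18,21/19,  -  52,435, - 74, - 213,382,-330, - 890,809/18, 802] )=[- 890,-453, - 330,-320, - 213,-74, - 52,21/19, 707/18 , 809/18 , 87, 382,435,802, 926 ]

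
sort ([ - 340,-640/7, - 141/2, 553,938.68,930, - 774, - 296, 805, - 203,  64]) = [ - 774,-340,  -  296,-203,  -  640/7, - 141/2,  64,553, 805,930, 938.68]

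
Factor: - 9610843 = -11^1*89^1*9817^1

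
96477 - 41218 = 55259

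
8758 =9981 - 1223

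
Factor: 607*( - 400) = -242800 = - 2^4*5^2*607^1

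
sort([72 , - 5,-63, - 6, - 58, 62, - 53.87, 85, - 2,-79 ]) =[ - 79, - 63, - 58, - 53.87, - 6, - 5, - 2, 62,72, 85 ] 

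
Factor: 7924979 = 263^1* 30133^1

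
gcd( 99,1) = 1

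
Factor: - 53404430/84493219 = -2^1 *5^1* 3163^(  -  1)*26713^ (-1 )*5340443^1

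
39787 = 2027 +37760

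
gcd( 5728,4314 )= 2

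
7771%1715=911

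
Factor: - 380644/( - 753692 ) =451/893 = 11^1*19^( - 1) * 41^1*47^(-1 ) 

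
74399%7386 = 539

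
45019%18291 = 8437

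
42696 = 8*5337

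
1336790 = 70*19097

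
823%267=22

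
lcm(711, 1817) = 16353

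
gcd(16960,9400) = 40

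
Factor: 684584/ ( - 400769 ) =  - 2^3*47^( - 1)*83^1*1031^1*8527^( - 1)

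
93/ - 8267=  - 1 + 8174/8267 = -  0.01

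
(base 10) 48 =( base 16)30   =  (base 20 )28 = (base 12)40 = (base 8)60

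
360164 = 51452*7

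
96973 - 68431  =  28542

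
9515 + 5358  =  14873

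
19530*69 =1347570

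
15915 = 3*5305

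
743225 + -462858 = 280367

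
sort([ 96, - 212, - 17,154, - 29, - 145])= [ - 212,  -  145, - 29, - 17, 96, 154]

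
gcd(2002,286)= 286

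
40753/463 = 88 + 9/463 = 88.02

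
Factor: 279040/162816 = 2^(-1)*3^( - 1) * 5^1*53^(- 1)*109^1 = 545/318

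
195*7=1365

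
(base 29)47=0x7B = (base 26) 4J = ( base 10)123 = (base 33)3O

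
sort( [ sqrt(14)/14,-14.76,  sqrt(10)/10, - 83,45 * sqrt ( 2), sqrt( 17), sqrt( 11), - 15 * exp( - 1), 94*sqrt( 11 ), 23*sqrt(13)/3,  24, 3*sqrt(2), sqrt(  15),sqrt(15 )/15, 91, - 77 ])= [ - 83,-77, - 14.76,  -  15*exp ( - 1),sqrt( 15)/15, sqrt ( 14)/14,  sqrt (10) /10,sqrt( 11),sqrt ( 15), sqrt(17),3*sqrt (2), 24, 23* sqrt ( 13)/3,45*sqrt(2), 91, 94 *sqrt(11)]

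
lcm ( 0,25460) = 0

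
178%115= 63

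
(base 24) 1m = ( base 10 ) 46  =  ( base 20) 26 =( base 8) 56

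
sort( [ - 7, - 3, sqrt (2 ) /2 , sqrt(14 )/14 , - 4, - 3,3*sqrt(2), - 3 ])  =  [  -  7,  -  4, - 3,- 3, - 3 , sqrt (14)/14,  sqrt (2 )/2,3*sqrt( 2)]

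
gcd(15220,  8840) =20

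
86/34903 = 86/34903 = 0.00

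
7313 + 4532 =11845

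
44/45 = 44/45 = 0.98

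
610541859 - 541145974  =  69395885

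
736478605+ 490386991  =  1226865596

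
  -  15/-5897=15/5897 = 0.00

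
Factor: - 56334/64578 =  - 41/47 = - 41^1*47^(-1 )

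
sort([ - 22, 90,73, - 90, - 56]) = [  -  90, - 56,-22,73,90]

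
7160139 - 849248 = 6310891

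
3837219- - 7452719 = 11289938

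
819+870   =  1689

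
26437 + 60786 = 87223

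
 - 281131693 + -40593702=-321725395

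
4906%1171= 222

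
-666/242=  - 333/121 = - 2.75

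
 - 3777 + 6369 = 2592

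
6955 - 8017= - 1062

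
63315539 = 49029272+14286267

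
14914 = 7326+7588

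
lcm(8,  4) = 8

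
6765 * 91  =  615615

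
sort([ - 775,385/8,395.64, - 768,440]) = [ - 775, - 768, 385/8, 395.64,440 ]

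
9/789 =3/263 =0.01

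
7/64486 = 7/64486 = 0.00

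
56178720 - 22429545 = 33749175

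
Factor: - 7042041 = -3^2*29^1*26981^1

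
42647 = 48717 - 6070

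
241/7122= 241/7122  =  0.03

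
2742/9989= 2742/9989 = 0.27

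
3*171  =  513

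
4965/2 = 2482 + 1/2 = 2482.50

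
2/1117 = 2/1117 = 0.00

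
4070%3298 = 772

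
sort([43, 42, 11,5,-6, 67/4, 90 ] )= [-6,5 , 11, 67/4, 42, 43, 90]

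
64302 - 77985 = - 13683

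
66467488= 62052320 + 4415168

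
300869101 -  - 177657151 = 478526252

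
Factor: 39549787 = 241^1 * 379^1*433^1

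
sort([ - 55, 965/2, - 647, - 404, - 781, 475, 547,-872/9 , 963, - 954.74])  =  [ - 954.74, - 781, - 647, - 404, - 872/9, - 55, 475,965/2, 547, 963 ]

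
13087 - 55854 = -42767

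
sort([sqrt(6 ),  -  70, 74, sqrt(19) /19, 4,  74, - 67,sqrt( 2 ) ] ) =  [ - 70, - 67,sqrt (19 ) /19,sqrt( 2 ),sqrt( 6), 4,74,74]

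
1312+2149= 3461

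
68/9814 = 34/4907 = 0.01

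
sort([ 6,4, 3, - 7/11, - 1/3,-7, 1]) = [-7, -7/11,  -  1/3 , 1,  3, 4, 6 ]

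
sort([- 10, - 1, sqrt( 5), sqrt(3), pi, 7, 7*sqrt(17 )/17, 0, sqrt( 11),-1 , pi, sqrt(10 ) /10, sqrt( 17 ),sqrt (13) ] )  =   [ - 10, - 1,- 1 , 0,sqrt (10)/10, 7 * sqrt(17) /17,sqrt(3),  sqrt( 5 ), pi , pi,sqrt( 11), sqrt(13 ), sqrt( 17), 7 ]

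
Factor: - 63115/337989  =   - 3^(  -  1 )*5^1*13^1 * 971^1*112663^( - 1) 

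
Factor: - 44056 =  - 2^3 * 5507^1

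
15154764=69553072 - 54398308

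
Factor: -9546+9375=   -  171 = - 3^2*19^1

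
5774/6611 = 5774/6611 = 0.87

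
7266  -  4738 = 2528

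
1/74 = 1/74 = 0.01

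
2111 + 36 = 2147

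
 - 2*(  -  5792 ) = 11584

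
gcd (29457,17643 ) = 3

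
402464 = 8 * 50308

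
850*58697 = 49892450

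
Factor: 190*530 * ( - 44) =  - 4430800 = - 2^4*5^2*11^1*19^1*53^1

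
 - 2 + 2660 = 2658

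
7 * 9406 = 65842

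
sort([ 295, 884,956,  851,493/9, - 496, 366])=[ - 496, 493/9,295, 366,851, 884, 956 ] 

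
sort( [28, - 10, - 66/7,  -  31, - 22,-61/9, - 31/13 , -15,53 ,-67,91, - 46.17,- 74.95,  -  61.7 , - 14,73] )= [-74.95,-67, - 61.7 , - 46.17,-31, - 22,-15,- 14,-10, - 66/7, - 61/9,-31/13,28,  53,73, 91 ]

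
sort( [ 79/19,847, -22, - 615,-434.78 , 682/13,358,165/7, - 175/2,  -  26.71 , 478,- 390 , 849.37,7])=[ - 615 , - 434.78,-390, - 175/2, - 26.71, - 22, 79/19, 7, 165/7,682/13,358, 478,847, 849.37]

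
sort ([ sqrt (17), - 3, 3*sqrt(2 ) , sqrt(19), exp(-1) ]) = [-3,exp(  -  1), sqrt(17), 3*sqrt(2), sqrt(  19)] 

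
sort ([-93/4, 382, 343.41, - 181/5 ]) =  [ - 181/5, - 93/4, 343.41,382]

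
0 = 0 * 6798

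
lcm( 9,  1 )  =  9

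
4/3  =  1  +  1/3 = 1.33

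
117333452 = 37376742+79956710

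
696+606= 1302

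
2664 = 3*888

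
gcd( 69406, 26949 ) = 1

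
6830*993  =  6782190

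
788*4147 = 3267836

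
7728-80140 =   -  72412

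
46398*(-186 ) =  - 8630028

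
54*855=46170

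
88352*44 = 3887488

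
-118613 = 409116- 527729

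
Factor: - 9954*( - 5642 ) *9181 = 2^2 * 3^2*7^2 * 13^1 * 31^1*79^1 * 9181^1  =  515609256708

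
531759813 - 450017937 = 81741876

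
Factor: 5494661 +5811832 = 3^3*11^1*38069^1=11306493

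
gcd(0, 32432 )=32432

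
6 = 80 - 74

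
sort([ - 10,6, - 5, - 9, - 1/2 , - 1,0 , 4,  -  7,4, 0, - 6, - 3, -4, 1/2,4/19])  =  [-10, -9,- 7, - 6, - 5, - 4, - 3, - 1,-1/2, 0, 0,4/19, 1/2,4, 4, 6]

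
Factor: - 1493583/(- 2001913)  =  3^1*7^1*13^1*227^ (-1)*5471^1*8819^( - 1) 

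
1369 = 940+429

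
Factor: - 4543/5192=-7/8 = - 2^( - 3 )*7^1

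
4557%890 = 107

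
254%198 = 56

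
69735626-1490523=68245103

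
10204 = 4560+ 5644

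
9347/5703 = 9347/5703 =1.64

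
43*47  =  2021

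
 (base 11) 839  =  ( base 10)1010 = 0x3f2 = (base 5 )13020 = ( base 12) 702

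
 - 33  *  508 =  - 16764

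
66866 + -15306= 51560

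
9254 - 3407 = 5847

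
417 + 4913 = 5330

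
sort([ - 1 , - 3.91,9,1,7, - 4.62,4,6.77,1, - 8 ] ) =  [ - 8, - 4.62, - 3.91,-1,1,1,4, 6.77,7, 9 ] 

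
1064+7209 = 8273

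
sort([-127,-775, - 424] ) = [-775, - 424, - 127 ] 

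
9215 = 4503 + 4712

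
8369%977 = 553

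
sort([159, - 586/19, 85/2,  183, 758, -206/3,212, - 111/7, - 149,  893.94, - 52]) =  [ - 149, -206/3, - 52 ,  -  586/19, - 111/7, 85/2  ,  159,  183 , 212, 758,893.94] 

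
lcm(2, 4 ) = 4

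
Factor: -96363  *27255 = -3^4*5^1*23^1*43^1 * 79^1 * 83^1 =- 2626373565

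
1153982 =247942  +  906040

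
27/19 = 27/19 = 1.42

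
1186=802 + 384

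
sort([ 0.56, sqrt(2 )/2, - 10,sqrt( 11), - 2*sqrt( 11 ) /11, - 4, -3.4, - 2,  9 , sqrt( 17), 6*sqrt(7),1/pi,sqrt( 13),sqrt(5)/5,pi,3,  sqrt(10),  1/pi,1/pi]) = [ - 10, - 4,-3.4 , - 2, - 2*sqrt( 11)/11,1/pi,1/pi,1/pi,sqrt(5) /5, 0.56,sqrt(2) /2, 3,pi,sqrt(10 ),sqrt( 11),sqrt( 13),sqrt(17)  ,  9,6 * sqrt(7) ] 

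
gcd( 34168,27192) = 8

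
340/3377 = 340/3377 = 0.10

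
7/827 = 7/827 = 0.01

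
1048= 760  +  288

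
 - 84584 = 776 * ( - 109) 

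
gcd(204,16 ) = 4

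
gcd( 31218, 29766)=726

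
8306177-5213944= 3092233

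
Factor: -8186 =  - 2^1 * 4093^1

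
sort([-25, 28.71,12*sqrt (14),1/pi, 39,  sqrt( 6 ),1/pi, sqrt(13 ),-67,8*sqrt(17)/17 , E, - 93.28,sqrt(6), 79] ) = [ - 93.28,  -  67, - 25,  1/pi,1/pi , 8*sqrt( 17)/17,sqrt(6),sqrt (6),E,sqrt(13 ),  28.71,  39,12*sqrt(14),79] 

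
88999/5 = 88999/5 = 17799.80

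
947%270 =137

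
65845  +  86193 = 152038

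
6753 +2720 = 9473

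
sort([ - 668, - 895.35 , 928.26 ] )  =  [ - 895.35,  -  668,928.26]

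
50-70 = -20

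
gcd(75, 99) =3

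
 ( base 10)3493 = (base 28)4CL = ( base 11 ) 2696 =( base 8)6645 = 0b110110100101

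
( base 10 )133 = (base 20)6d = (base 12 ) b1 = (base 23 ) 5i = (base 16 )85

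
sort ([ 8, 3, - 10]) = [  -  10 , 3,8]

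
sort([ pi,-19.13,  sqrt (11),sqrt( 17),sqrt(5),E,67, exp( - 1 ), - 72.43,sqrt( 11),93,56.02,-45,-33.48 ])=[ - 72.43,- 45 ,-33.48,-19.13,exp( - 1), sqrt(5), E, pi, sqrt( 11),sqrt (11 ), sqrt(17), 56.02,67,93 ] 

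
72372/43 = 1683  +  3/43 = 1683.07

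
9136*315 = 2877840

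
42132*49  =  2064468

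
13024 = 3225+9799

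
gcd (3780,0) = 3780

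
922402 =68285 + 854117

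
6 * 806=4836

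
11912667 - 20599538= - 8686871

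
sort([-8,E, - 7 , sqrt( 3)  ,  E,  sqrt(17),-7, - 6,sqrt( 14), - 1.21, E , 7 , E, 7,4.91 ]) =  [  -  8 , - 7, - 7,-6, - 1.21, sqrt( 3 ),  E , E , E, E , sqrt(14),  sqrt (17), 4.91,7,7 ] 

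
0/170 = 0= 0.00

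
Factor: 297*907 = 3^3 * 11^1*907^1 = 269379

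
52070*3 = 156210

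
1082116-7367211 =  - 6285095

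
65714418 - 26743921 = 38970497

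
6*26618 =159708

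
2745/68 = 40 + 25/68 = 40.37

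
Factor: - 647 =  - 647^1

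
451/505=451/505  =  0.89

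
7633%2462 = 247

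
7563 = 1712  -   - 5851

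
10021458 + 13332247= 23353705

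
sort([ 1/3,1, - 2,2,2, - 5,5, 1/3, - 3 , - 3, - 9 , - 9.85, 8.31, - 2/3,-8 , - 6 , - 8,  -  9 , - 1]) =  [  -  9.85, - 9, - 9,- 8, - 8 , - 6, - 5,  -  3,-3, - 2, - 1,  -  2/3 , 1/3 , 1/3, 1, 2, 2,5, 8.31 ]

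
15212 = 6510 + 8702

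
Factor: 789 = 3^1*263^1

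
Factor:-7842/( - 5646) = 1307/941  =  941^( - 1)*1307^1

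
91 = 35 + 56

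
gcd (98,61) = 1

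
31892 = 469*68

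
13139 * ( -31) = -407309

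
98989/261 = 98989/261 = 379.27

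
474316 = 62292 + 412024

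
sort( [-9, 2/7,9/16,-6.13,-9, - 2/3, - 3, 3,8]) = [ - 9, - 9, - 6.13,  -  3 ,-2/3, 2/7 , 9/16,3,8]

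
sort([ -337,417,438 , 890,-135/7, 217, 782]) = [-337, -135/7, 217,417,438 , 782,890]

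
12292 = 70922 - 58630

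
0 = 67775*0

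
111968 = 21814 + 90154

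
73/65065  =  73/65065 =0.00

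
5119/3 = 5119/3 = 1706.33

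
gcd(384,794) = 2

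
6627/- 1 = - 6627+0/1=- 6627.00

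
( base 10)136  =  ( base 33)44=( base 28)4o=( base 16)88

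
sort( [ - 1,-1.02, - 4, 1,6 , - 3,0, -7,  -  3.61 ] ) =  [-7,-4, - 3.61, - 3, - 1.02, - 1,0,1,6 ]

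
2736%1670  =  1066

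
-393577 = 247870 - 641447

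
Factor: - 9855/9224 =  - 2^( - 3 )*3^3*5^1 * 73^1*1153^(  -  1)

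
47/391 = 47/391 = 0.12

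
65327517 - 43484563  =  21842954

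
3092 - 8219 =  - 5127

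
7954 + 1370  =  9324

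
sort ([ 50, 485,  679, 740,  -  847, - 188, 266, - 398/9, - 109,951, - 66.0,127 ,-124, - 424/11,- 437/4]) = [ - 847, -188, - 124 ,  -  437/4,  -  109 , - 66.0, - 398/9 , - 424/11,50,127, 266, 485, 679, 740, 951]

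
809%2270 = 809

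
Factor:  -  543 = -3^1*181^1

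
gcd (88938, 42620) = 2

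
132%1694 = 132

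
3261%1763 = 1498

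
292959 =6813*43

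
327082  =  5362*61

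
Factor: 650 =2^1*5^2 * 13^1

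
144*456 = 65664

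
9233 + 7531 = 16764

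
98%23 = 6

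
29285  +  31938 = 61223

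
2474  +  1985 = 4459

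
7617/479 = 7617/479 = 15.90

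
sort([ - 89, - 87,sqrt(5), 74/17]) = [  -  89,-87, sqrt( 5 ), 74/17]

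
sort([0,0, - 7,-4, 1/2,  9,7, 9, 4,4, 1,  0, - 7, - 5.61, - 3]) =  [ - 7, - 7, - 5.61 , - 4, - 3, 0,0,  0, 1/2 , 1, 4, 4,  7,  9,9 ] 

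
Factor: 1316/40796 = 1/31  =  31^( - 1 ) 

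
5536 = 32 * 173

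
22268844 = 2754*8086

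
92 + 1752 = 1844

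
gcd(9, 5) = 1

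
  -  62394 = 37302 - 99696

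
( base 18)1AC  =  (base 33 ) fl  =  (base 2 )1000000100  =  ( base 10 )516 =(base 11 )42a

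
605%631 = 605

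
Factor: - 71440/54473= - 80/61 = - 2^4*5^1*61^(-1)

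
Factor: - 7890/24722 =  - 15/47 = - 3^1*5^1*47^( - 1)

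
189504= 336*564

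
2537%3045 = 2537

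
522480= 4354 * 120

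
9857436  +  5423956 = 15281392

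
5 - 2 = 3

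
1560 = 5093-3533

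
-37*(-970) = 35890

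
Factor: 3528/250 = 1764/125 = 2^2*3^2*5^( - 3)*7^2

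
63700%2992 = 868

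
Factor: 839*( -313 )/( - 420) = 2^(  -  2)*3^( - 1)*5^(-1 ) * 7^(  -  1)*313^1*839^1 = 262607/420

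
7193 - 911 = 6282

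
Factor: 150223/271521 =3^( - 2 ) * 30169^( - 1)*150223^1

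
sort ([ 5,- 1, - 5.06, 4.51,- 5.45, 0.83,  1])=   [ - 5.45, - 5.06, - 1, 0.83,1,4.51, 5 ]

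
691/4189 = 691/4189=0.16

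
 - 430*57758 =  - 24835940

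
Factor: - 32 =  - 2^5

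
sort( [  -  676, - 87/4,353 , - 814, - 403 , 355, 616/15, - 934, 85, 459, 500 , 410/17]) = [ - 934, - 814,  -  676,-403, - 87/4,410/17,616/15,  85, 353, 355 , 459, 500 ]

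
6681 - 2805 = 3876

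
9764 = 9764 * 1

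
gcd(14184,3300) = 12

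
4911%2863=2048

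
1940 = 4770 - 2830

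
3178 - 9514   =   - 6336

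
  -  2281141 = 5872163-8153304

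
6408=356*18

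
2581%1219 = 143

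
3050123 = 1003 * 3041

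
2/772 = 1/386  =  0.00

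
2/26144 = 1/13072 = 0.00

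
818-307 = 511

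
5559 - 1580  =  3979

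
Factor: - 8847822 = -2^1 * 3^1*1474637^1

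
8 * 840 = 6720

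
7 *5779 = 40453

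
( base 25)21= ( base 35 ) 1G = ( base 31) 1K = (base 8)63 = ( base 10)51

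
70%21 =7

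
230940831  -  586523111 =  - 355582280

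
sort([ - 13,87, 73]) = [-13,73,87 ]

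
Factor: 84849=3^1 *28283^1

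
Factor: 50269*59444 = 2^2*7^1*11^1*17^1*193^1 * 2957^1 = 2988190436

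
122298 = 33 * 3706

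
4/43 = 4/43 =0.09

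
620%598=22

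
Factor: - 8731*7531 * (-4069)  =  267549612109 = 13^1*17^1* 313^1*443^1*8731^1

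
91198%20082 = 10870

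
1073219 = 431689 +641530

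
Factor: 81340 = 2^2*5^1*7^2*83^1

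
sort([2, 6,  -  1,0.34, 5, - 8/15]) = [ - 1 ,-8/15,0.34, 2,5, 6 ] 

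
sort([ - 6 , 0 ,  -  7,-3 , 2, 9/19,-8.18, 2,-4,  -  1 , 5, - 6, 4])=[-8.18 ,-7, - 6, - 6,- 4, - 3, - 1, 0,9/19 , 2, 2  ,  4 , 5] 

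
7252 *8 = 58016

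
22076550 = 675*32706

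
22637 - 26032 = - 3395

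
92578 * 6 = 555468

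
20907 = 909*23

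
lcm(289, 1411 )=23987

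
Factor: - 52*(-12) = 2^4*3^1*13^1 = 624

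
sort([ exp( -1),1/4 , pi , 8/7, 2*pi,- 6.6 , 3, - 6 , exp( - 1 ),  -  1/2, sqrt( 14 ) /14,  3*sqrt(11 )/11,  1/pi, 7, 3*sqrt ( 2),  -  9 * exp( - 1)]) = [  -  6.6, - 6, - 9 *exp(-1 ),  -  1/2,  1/4, sqrt (14)/14, 1/pi,exp(-1),  exp( - 1), 3 * sqrt( 11 )/11,8/7, 3, pi, 3 * sqrt(2) , 2*pi,7 ]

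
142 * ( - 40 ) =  - 5680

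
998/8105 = 998/8105=0.12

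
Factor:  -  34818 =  - 2^1*3^1*7^1*829^1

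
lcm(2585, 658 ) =36190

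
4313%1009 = 277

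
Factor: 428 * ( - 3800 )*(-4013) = 2^5*5^2*19^1*107^1*4013^1 = 6526743200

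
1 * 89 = 89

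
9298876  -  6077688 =3221188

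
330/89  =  330/89 = 3.71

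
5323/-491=  -  11 + 78/491 =- 10.84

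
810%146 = 80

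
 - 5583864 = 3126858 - 8710722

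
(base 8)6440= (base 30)3M0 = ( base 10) 3360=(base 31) 3FC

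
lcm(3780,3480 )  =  219240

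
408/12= 34 = 34.00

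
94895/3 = 31631 + 2/3 = 31631.67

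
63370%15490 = 1410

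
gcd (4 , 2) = 2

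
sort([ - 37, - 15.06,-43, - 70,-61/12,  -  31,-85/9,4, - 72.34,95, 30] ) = [ - 72.34,  -  70,-43 , - 37, - 31, - 15.06,  -  85/9, - 61/12, 4, 30,95]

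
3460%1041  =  337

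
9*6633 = 59697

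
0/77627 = 0 = 0.00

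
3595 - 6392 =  - 2797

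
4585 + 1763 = 6348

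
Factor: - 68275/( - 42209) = 5^2*2731^1*42209^( - 1)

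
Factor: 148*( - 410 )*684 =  - 41505120 = -  2^5*3^2*5^1 * 19^1*37^1*41^1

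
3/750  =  1/250 = 0.00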